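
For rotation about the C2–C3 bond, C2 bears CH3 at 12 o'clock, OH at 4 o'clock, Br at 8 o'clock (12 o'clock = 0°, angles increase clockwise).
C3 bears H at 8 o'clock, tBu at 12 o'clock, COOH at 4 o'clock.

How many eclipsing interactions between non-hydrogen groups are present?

2

Non-H eclipsing pairs: CH3(0°)/tBu(0°); OH(120°)/COOH(120°) — 2 interactions.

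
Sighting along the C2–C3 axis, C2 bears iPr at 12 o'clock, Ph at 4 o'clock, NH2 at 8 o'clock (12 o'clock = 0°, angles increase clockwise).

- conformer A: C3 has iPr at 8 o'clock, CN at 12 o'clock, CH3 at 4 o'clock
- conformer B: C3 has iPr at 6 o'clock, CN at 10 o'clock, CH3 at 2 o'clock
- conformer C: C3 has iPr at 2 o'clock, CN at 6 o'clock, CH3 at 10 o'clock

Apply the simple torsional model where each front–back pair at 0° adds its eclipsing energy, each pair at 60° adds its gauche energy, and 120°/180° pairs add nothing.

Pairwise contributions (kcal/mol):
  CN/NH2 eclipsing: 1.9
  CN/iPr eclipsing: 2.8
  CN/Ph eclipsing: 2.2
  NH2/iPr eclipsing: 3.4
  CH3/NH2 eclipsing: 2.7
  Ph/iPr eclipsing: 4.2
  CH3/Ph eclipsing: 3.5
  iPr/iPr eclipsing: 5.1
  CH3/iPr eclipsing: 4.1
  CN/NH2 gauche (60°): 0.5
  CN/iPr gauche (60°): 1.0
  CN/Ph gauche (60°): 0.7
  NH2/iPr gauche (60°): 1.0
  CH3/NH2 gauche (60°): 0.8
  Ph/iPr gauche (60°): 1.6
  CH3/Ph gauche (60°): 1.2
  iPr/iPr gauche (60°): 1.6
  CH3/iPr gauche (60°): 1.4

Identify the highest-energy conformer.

A (eclipsed): iPr–CN eclipsed, Ph–CH3 eclipsed, NH2–iPr eclipsed; 2.8 + 3.5 + 3.4 = 9.7 kcal/mol.
B (staggered): iPr–CN gauche, iPr–CH3 gauche, Ph–iPr gauche, Ph–CH3 gauche, NH2–iPr gauche, NH2–CN gauche; 1.0 + 1.4 + 1.6 + 1.2 + 1.0 + 0.5 = 6.7 kcal/mol.
C (staggered): iPr–iPr gauche, iPr–CH3 gauche, Ph–iPr gauche, Ph–CN gauche, NH2–CN gauche, NH2–CH3 gauche; 1.6 + 1.4 + 1.6 + 0.7 + 0.5 + 0.8 = 6.6 kcal/mol.
A has the highest total (9.7 kcal/mol).

A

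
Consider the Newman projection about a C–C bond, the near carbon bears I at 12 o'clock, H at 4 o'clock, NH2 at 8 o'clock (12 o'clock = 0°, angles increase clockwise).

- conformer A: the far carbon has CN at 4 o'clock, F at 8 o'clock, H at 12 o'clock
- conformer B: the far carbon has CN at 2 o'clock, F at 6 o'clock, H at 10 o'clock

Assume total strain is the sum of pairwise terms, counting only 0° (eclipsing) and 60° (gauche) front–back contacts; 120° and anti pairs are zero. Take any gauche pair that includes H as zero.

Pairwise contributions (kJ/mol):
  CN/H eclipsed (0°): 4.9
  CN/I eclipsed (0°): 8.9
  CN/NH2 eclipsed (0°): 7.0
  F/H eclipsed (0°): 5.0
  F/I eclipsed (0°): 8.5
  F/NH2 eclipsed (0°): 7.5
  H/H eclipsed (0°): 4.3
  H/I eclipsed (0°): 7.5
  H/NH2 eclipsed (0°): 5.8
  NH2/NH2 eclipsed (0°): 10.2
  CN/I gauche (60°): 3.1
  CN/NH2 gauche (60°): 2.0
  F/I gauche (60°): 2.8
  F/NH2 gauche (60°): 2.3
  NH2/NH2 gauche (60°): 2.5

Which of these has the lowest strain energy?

B

A (eclipsed): I–H eclipsed, H–CN eclipsed, NH2–F eclipsed; 7.5 + 4.9 + 7.5 = 19.9 kJ/mol.
B (staggered): I–CN gauche, NH2–F gauche; 3.1 + 2.3 = 5.4 kJ/mol.
B has the lowest total (5.4 kJ/mol).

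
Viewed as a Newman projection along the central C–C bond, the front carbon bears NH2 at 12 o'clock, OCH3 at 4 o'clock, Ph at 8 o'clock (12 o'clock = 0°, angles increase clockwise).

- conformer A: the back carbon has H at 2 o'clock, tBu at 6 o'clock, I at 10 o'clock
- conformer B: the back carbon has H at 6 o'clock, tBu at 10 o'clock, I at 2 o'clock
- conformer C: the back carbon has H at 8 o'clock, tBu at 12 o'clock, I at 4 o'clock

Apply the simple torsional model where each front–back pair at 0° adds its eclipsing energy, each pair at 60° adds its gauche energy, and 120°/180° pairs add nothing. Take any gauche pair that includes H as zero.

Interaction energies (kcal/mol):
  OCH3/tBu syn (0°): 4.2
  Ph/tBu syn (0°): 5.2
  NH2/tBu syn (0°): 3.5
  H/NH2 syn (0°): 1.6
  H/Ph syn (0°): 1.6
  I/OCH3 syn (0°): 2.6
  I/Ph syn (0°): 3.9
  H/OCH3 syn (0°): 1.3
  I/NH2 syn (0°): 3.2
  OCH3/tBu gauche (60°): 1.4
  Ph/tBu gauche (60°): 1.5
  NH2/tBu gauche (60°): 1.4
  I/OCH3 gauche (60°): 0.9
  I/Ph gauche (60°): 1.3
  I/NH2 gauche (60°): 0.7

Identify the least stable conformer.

C

A (staggered): NH2–I gauche, OCH3–tBu gauche, Ph–tBu gauche, Ph–I gauche; 0.7 + 1.4 + 1.5 + 1.3 = 4.9 kcal/mol.
B (staggered): NH2–tBu gauche, NH2–I gauche, OCH3–I gauche, Ph–tBu gauche; 1.4 + 0.7 + 0.9 + 1.5 = 4.5 kcal/mol.
C (eclipsed): NH2–tBu eclipsed, OCH3–I eclipsed, Ph–H eclipsed; 3.5 + 2.6 + 1.6 = 7.7 kcal/mol.
C has the highest total (7.7 kcal/mol).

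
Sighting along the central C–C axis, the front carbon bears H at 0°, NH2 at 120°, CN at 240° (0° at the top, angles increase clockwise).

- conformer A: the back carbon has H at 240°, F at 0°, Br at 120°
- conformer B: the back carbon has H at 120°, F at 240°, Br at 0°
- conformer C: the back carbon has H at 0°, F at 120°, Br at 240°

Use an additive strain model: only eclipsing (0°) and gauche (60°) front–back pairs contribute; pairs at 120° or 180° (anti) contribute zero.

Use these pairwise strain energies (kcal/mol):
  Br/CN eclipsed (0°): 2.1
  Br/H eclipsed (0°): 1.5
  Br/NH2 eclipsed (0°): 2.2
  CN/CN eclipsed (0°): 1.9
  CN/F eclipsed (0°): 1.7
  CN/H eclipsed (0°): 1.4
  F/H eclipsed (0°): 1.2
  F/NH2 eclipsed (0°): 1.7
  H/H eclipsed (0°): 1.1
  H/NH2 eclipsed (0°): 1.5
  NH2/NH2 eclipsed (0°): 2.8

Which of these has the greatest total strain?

C

A is eclipsed. H at 0° is eclipsed with F at 0° (1.2); NH2 at 120° is eclipsed with Br at 120° (2.2); CN at 240° is eclipsed with H at 240° (1.4). Total 4.8 kcal/mol.
B is eclipsed. H at 0° is eclipsed with Br at 0° (1.5); NH2 at 120° is eclipsed with H at 120° (1.5); CN at 240° is eclipsed with F at 240° (1.7). Total 4.7 kcal/mol.
C is eclipsed. H at 0° is eclipsed with H at 0° (1.1); NH2 at 120° is eclipsed with F at 120° (1.7); CN at 240° is eclipsed with Br at 240° (2.1). Total 4.9 kcal/mol.
C has the highest total (4.9 kcal/mol).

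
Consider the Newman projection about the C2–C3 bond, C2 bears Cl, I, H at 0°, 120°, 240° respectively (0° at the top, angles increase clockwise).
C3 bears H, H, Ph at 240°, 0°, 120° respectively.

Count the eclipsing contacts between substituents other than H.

1

Non-H eclipsing pairs: I(120°)/Ph(120°) — 1 interaction.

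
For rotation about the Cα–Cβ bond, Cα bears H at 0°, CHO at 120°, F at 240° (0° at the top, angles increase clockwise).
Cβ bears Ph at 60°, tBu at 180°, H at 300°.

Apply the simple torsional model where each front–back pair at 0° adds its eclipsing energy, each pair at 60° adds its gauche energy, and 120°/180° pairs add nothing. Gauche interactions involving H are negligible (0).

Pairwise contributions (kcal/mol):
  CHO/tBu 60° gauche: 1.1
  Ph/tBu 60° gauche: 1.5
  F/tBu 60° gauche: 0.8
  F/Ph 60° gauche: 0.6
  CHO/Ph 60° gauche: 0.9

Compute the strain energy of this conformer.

This conformer (staggered): CHO(120°)/Ph(60°) gauche 0.9; CHO(120°)/tBu(180°) gauche 1.1; F(240°)/tBu(180°) gauche 0.8 → 2.8 kcal/mol.

2.8 kcal/mol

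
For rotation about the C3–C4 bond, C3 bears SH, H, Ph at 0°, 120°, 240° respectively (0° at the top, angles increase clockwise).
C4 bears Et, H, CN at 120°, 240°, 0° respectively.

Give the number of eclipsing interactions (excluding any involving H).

1

Non-H eclipsing pairs: SH(0°)/CN(0°) — 1 interaction.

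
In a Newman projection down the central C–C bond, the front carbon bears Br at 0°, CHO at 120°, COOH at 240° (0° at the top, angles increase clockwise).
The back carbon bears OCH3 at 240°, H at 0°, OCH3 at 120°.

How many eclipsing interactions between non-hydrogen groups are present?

2

Non-H eclipsing pairs: CHO(120°)/OCH3(120°); COOH(240°)/OCH3(240°) — 2 interactions.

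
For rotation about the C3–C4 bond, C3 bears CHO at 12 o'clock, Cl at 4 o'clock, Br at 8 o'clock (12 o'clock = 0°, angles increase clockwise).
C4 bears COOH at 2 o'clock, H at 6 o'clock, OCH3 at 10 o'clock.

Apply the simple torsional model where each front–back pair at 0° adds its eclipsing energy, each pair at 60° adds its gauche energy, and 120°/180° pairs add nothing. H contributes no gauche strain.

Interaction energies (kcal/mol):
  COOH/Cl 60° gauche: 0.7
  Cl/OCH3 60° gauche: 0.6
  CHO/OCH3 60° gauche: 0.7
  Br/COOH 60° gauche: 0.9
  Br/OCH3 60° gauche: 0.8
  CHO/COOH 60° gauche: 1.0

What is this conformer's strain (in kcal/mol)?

This conformer is staggered. CHO at 0° is gauche with COOH at 60° (1.0); CHO at 0° is gauche with OCH3 at 300° (0.7); Cl at 120° is gauche with COOH at 60° (0.7); Br at 240° is gauche with OCH3 at 300° (0.8). Total 3.2 kcal/mol.

3.2 kcal/mol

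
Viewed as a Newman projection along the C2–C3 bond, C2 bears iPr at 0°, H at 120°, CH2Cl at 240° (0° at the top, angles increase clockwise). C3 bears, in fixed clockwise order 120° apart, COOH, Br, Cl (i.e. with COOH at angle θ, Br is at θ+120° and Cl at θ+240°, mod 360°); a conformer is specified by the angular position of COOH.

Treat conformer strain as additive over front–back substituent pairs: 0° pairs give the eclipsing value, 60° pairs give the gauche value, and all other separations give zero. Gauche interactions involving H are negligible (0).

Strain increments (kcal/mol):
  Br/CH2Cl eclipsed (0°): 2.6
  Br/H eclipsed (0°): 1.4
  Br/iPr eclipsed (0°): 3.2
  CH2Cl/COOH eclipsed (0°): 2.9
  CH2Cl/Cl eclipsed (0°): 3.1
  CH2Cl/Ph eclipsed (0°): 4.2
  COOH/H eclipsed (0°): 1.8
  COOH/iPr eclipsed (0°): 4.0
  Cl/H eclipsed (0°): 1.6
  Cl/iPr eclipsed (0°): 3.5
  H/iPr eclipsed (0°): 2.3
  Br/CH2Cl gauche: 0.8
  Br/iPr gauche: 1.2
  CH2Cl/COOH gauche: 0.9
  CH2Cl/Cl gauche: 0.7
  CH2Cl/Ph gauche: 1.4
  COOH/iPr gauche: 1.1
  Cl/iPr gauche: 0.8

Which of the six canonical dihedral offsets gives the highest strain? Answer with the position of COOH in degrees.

0°

COOH at 0° (eclipsed): iPr(0°)/COOH(0°) eclipsed 4.0; H(120°)/Br(120°) eclipsed 1.4; CH2Cl(240°)/Cl(240°) eclipsed 3.1 → 8.5 kcal/mol.
COOH at 60° (staggered): iPr(0°)/COOH(60°) gauche 1.1; iPr(0°)/Cl(300°) gauche 0.8; CH2Cl(240°)/Br(180°) gauche 0.8; CH2Cl(240°)/Cl(300°) gauche 0.7 → 3.4 kcal/mol.
COOH at 120° (eclipsed): iPr(0°)/Cl(0°) eclipsed 3.5; H(120°)/COOH(120°) eclipsed 1.8; CH2Cl(240°)/Br(240°) eclipsed 2.6 → 7.9 kcal/mol.
COOH at 180° (staggered): iPr(0°)/Br(300°) gauche 1.2; iPr(0°)/Cl(60°) gauche 0.8; CH2Cl(240°)/COOH(180°) gauche 0.9; CH2Cl(240°)/Br(300°) gauche 0.8 → 3.7 kcal/mol.
COOH at 240° (eclipsed): iPr(0°)/Br(0°) eclipsed 3.2; H(120°)/Cl(120°) eclipsed 1.6; CH2Cl(240°)/COOH(240°) eclipsed 2.9 → 7.7 kcal/mol.
COOH at 300° (staggered): iPr(0°)/COOH(300°) gauche 1.1; iPr(0°)/Br(60°) gauche 1.2; CH2Cl(240°)/COOH(300°) gauche 0.9; CH2Cl(240°)/Cl(180°) gauche 0.7 → 3.9 kcal/mol.
The maximum (8.5 kcal/mol) occurs with COOH at 0°.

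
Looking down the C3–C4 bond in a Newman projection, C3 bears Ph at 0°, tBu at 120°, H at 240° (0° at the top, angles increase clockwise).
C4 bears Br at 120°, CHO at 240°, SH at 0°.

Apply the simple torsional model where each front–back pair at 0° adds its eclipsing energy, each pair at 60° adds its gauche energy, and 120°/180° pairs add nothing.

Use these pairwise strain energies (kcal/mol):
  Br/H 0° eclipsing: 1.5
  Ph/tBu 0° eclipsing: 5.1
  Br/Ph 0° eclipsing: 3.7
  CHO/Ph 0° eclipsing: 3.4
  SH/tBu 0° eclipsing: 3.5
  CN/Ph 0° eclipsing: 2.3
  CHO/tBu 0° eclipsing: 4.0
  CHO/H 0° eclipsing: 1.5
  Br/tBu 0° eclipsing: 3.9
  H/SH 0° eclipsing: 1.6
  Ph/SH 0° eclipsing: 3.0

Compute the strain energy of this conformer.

This conformer is eclipsed. Ph at 0° is eclipsed with SH at 0° (3.0); tBu at 120° is eclipsed with Br at 120° (3.9); H at 240° is eclipsed with CHO at 240° (1.5). Total 8.4 kcal/mol.

8.4 kcal/mol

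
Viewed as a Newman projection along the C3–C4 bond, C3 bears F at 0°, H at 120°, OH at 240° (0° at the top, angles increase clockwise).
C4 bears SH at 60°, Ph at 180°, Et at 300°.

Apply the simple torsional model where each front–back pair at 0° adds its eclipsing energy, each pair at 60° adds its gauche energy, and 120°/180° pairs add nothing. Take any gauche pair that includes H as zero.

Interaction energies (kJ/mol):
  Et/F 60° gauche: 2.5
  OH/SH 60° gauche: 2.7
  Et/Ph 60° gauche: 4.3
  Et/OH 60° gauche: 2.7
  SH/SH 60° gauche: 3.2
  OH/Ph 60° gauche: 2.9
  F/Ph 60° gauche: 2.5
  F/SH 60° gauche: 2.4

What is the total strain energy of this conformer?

This conformer is staggered. F at 0° is gauche with SH at 60° (2.4); F at 0° is gauche with Et at 300° (2.5); OH at 240° is gauche with Ph at 180° (2.9); OH at 240° is gauche with Et at 300° (2.7). Total 10.5 kJ/mol.

10.5 kJ/mol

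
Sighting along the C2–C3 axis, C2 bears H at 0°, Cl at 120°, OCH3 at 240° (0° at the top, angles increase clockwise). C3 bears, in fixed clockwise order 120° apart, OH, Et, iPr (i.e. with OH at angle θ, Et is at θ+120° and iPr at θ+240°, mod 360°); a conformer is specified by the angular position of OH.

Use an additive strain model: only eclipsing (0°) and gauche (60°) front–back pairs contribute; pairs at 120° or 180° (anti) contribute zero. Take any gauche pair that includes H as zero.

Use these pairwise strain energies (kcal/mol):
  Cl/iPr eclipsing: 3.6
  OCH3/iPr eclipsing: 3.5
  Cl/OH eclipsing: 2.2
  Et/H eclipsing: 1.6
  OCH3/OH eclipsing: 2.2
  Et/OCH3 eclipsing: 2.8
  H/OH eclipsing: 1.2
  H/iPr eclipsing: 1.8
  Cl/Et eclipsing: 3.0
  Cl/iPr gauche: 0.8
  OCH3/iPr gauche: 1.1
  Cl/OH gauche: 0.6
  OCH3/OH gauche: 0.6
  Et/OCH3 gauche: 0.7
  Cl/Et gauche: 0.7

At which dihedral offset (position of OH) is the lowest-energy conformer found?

180°

OH at 0° (eclipsed): H(0°)/OH(0°) eclipsed 1.2; Cl(120°)/Et(120°) eclipsed 3.0; OCH3(240°)/iPr(240°) eclipsed 3.5 → 7.7 kcal/mol.
OH at 60° (staggered): Cl(120°)/OH(60°) gauche 0.6; Cl(120°)/Et(180°) gauche 0.7; OCH3(240°)/Et(180°) gauche 0.7; OCH3(240°)/iPr(300°) gauche 1.1 → 3.1 kcal/mol.
OH at 120° (eclipsed): H(0°)/iPr(0°) eclipsed 1.8; Cl(120°)/OH(120°) eclipsed 2.2; OCH3(240°)/Et(240°) eclipsed 2.8 → 6.8 kcal/mol.
OH at 180° (staggered): Cl(120°)/OH(180°) gauche 0.6; Cl(120°)/iPr(60°) gauche 0.8; OCH3(240°)/OH(180°) gauche 0.6; OCH3(240°)/Et(300°) gauche 0.7 → 2.7 kcal/mol.
OH at 240° (eclipsed): H(0°)/Et(0°) eclipsed 1.6; Cl(120°)/iPr(120°) eclipsed 3.6; OCH3(240°)/OH(240°) eclipsed 2.2 → 7.4 kcal/mol.
OH at 300° (staggered): Cl(120°)/Et(60°) gauche 0.7; Cl(120°)/iPr(180°) gauche 0.8; OCH3(240°)/OH(300°) gauche 0.6; OCH3(240°)/iPr(180°) gauche 1.1 → 3.2 kcal/mol.
The minimum (2.7 kcal/mol) occurs with OH at 180°.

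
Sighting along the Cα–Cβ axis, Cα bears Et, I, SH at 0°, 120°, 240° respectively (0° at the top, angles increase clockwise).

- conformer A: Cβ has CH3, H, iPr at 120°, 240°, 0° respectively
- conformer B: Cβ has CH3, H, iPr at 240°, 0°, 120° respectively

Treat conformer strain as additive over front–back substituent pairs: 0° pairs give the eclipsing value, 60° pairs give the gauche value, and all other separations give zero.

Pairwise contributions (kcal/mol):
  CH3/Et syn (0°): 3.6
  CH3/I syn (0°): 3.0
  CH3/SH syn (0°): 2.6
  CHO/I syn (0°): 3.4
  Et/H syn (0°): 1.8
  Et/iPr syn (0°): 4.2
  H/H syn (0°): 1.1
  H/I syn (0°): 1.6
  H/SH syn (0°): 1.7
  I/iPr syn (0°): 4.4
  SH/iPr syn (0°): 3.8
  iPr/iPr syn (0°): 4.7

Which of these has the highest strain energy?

A (eclipsed): Et(0°)/iPr(0°) eclipsed 4.2; I(120°)/CH3(120°) eclipsed 3.0; SH(240°)/H(240°) eclipsed 1.7 → 8.9 kcal/mol.
B (eclipsed): Et(0°)/H(0°) eclipsed 1.8; I(120°)/iPr(120°) eclipsed 4.4; SH(240°)/CH3(240°) eclipsed 2.6 → 8.8 kcal/mol.
A has the highest total (8.9 kcal/mol).

A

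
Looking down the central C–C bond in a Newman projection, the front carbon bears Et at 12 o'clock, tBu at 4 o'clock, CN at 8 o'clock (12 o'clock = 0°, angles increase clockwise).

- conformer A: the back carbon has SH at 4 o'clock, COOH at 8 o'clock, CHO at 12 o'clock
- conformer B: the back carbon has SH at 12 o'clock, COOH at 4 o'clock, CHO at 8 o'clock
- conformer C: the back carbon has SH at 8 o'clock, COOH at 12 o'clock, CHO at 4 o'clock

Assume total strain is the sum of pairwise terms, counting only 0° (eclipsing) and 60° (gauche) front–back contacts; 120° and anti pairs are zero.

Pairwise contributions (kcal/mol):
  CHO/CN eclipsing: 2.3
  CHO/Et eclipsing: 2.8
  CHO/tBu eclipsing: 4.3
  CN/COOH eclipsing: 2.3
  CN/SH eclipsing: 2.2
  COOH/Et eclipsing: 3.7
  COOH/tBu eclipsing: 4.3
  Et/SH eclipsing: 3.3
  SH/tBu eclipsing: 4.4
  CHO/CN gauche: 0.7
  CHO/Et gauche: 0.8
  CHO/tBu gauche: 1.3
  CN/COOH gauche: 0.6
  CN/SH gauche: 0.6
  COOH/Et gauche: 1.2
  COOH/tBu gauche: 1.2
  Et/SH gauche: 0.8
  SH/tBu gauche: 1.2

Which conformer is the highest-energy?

C

A (eclipsed): Et(0°)/CHO(0°) eclipsed 2.8; tBu(120°)/SH(120°) eclipsed 4.4; CN(240°)/COOH(240°) eclipsed 2.3 → 9.5 kcal/mol.
B (eclipsed): Et(0°)/SH(0°) eclipsed 3.3; tBu(120°)/COOH(120°) eclipsed 4.3; CN(240°)/CHO(240°) eclipsed 2.3 → 9.9 kcal/mol.
C (eclipsed): Et(0°)/COOH(0°) eclipsed 3.7; tBu(120°)/CHO(120°) eclipsed 4.3; CN(240°)/SH(240°) eclipsed 2.2 → 10.2 kcal/mol.
C has the highest total (10.2 kcal/mol).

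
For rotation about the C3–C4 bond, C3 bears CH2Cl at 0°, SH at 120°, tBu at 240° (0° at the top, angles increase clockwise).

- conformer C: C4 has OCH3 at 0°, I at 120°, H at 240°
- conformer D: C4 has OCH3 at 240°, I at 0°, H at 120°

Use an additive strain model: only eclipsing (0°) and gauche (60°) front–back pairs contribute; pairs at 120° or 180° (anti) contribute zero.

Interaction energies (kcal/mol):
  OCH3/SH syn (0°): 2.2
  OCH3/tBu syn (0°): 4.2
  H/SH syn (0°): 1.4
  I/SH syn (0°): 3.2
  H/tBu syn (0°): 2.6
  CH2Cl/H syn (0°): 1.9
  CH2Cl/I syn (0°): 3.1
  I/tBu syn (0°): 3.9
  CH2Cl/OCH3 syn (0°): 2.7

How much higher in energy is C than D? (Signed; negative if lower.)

C is eclipsed. CH2Cl at 0° is eclipsed with OCH3 at 0° (2.7); SH at 120° is eclipsed with I at 120° (3.2); tBu at 240° is eclipsed with H at 240° (2.6). Total 8.5 kcal/mol.
D is eclipsed. CH2Cl at 0° is eclipsed with I at 0° (3.1); SH at 120° is eclipsed with H at 120° (1.4); tBu at 240° is eclipsed with OCH3 at 240° (4.2). Total 8.7 kcal/mol.
E(C) − E(D) = 8.5 − 8.7 = -0.2 kcal/mol.

-0.2 kcal/mol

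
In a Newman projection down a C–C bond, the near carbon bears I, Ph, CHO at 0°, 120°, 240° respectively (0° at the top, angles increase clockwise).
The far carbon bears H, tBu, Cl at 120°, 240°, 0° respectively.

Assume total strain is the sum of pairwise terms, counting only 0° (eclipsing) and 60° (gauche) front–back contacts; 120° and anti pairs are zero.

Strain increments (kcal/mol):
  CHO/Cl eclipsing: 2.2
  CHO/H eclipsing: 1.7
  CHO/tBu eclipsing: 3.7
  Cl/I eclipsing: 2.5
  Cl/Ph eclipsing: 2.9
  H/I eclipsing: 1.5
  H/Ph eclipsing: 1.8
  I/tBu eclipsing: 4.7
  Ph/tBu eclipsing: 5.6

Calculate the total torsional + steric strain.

This conformer (eclipsed): I–Cl eclipsed, Ph–H eclipsed, CHO–tBu eclipsed; 2.5 + 1.8 + 3.7 = 8.0 kcal/mol.

8.0 kcal/mol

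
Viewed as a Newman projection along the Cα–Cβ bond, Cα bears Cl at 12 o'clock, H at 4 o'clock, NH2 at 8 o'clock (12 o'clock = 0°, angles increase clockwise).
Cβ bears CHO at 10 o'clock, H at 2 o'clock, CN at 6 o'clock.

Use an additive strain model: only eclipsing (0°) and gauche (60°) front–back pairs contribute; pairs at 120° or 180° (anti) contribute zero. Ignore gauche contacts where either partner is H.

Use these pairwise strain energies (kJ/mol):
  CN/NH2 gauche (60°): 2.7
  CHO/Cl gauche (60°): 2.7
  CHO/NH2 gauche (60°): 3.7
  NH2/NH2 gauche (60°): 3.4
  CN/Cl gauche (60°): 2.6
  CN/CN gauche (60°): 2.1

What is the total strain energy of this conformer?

This conformer is staggered. Cl at 0° is gauche with CHO at 300° (2.7); NH2 at 240° is gauche with CHO at 300° (3.7); NH2 at 240° is gauche with CN at 180° (2.7). Total 9.1 kJ/mol.

9.1 kJ/mol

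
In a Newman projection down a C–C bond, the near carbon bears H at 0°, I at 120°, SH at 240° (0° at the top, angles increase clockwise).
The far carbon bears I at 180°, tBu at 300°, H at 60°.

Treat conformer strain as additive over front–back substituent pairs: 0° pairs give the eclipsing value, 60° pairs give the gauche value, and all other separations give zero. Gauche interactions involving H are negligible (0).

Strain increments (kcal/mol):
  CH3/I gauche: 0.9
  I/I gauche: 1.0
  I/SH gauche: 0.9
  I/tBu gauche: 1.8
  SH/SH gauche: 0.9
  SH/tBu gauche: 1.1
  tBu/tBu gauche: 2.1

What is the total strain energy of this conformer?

This conformer (staggered): I(120°)/I(180°) gauche 1.0; SH(240°)/I(180°) gauche 0.9; SH(240°)/tBu(300°) gauche 1.1 → 3.0 kcal/mol.

3.0 kcal/mol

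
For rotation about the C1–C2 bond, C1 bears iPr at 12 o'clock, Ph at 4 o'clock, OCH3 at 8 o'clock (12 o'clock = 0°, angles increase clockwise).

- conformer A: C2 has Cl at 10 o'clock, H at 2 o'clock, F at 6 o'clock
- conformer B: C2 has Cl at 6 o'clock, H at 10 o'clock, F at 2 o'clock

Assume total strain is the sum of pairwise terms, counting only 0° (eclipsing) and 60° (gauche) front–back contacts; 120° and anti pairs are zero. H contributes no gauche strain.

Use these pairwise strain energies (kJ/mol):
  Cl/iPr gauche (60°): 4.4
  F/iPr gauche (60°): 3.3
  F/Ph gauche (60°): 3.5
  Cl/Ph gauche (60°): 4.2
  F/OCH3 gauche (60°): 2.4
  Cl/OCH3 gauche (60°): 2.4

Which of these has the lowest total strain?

A (staggered): iPr–Cl gauche, Ph–F gauche, OCH3–Cl gauche, OCH3–F gauche; 4.4 + 3.5 + 2.4 + 2.4 = 12.7 kJ/mol.
B (staggered): iPr–F gauche, Ph–Cl gauche, Ph–F gauche, OCH3–Cl gauche; 3.3 + 4.2 + 3.5 + 2.4 = 13.4 kJ/mol.
A has the lowest total (12.7 kJ/mol).

A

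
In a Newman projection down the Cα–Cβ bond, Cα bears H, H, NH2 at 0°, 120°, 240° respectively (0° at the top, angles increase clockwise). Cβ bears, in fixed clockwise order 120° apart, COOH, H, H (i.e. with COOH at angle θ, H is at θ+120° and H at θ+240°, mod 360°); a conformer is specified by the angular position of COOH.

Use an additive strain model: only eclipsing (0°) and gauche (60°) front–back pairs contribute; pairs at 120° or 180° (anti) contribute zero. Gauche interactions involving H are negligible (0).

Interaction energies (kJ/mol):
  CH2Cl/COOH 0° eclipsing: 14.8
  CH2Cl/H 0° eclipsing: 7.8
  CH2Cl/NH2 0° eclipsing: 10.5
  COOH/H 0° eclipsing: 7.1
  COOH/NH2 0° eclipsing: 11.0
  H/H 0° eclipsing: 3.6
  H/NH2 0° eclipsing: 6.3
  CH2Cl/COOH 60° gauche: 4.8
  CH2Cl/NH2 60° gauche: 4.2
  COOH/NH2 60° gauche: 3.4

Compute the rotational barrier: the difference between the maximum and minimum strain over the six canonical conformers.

18.2 kJ/mol

COOH at 0° (eclipsed): H–COOH eclipsed, H–H eclipsed, NH2–H eclipsed; 7.1 + 3.6 + 6.3 = 17.0 kJ/mol.
COOH at 60° (staggered): no non-H gauche contacts → 0.0 kJ/mol.
COOH at 120° (eclipsed): H–H eclipsed, H–COOH eclipsed, NH2–H eclipsed; 3.6 + 7.1 + 6.3 = 17.0 kJ/mol.
COOH at 180° (staggered): NH2–COOH gauche; 3.4 = 3.4 kJ/mol.
COOH at 240° (eclipsed): H–H eclipsed, H–H eclipsed, NH2–COOH eclipsed; 3.6 + 3.6 + 11.0 = 18.2 kJ/mol.
COOH at 300° (staggered): NH2–COOH gauche; 3.4 = 3.4 kJ/mol.
Max at 240° (18.2 kJ/mol), min at 60° (0.0 kJ/mol); barrier = 18.2 kJ/mol.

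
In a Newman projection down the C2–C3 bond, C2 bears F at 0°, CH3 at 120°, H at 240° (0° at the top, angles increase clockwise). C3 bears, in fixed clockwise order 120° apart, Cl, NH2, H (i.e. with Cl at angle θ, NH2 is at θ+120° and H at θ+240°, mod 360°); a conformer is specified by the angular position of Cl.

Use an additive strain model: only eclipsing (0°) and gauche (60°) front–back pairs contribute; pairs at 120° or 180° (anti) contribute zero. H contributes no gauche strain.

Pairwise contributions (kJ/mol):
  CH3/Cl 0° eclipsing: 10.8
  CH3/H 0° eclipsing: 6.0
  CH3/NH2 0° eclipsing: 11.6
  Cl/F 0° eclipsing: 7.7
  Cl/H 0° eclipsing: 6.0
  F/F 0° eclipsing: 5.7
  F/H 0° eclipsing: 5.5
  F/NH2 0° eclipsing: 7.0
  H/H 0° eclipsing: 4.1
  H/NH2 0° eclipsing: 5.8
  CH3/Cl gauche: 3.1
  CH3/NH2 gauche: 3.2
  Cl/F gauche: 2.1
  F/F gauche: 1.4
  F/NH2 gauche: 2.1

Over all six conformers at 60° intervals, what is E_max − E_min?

18.2 kJ/mol

Cl at 0° (eclipsed): F(0°)/Cl(0°) eclipsed 7.7; CH3(120°)/NH2(120°) eclipsed 11.6; H(240°)/H(240°) eclipsed 4.1 → 23.4 kJ/mol.
Cl at 60° (staggered): F(0°)/Cl(60°) gauche 2.1; CH3(120°)/Cl(60°) gauche 3.1; CH3(120°)/NH2(180°) gauche 3.2 → 8.4 kJ/mol.
Cl at 120° (eclipsed): F(0°)/H(0°) eclipsed 5.5; CH3(120°)/Cl(120°) eclipsed 10.8; H(240°)/NH2(240°) eclipsed 5.8 → 22.1 kJ/mol.
Cl at 180° (staggered): F(0°)/NH2(300°) gauche 2.1; CH3(120°)/Cl(180°) gauche 3.1 → 5.2 kJ/mol.
Cl at 240° (eclipsed): F(0°)/NH2(0°) eclipsed 7.0; CH3(120°)/H(120°) eclipsed 6.0; H(240°)/Cl(240°) eclipsed 6.0 → 19.0 kJ/mol.
Cl at 300° (staggered): F(0°)/Cl(300°) gauche 2.1; F(0°)/NH2(60°) gauche 2.1; CH3(120°)/NH2(60°) gauche 3.2 → 7.4 kJ/mol.
Max at 0° (23.4 kJ/mol), min at 180° (5.2 kJ/mol); barrier = 18.2 kJ/mol.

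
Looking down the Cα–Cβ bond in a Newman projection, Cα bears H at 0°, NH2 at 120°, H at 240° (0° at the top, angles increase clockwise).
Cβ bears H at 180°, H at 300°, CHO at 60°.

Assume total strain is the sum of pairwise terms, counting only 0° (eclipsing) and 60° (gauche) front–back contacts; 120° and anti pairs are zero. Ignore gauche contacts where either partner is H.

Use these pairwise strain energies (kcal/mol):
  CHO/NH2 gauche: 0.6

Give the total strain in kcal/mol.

This conformer (staggered): NH2–CHO gauche; 0.6 = 0.6 kcal/mol.

0.6 kcal/mol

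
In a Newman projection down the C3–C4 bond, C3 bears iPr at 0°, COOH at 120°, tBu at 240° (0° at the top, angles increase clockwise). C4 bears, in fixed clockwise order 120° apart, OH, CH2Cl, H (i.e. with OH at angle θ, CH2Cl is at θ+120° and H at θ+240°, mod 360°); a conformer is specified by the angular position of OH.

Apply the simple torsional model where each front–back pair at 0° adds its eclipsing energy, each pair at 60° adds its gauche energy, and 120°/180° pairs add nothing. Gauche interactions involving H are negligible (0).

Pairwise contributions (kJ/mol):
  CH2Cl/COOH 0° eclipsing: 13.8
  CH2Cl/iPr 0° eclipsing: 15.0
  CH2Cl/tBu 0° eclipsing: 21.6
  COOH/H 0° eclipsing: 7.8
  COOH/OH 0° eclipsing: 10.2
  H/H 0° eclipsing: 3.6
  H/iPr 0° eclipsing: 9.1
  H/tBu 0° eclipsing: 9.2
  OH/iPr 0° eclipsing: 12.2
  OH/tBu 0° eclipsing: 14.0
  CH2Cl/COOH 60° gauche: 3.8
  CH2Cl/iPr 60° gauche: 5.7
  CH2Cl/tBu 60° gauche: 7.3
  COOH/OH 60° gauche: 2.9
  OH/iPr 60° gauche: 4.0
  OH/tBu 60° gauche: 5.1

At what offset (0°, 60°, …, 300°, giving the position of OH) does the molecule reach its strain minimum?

OH at 0° (eclipsed): iPr(0°)/OH(0°) eclipsed 12.2; COOH(120°)/CH2Cl(120°) eclipsed 13.8; tBu(240°)/H(240°) eclipsed 9.2 → 35.2 kJ/mol.
OH at 60° (staggered): iPr(0°)/OH(60°) gauche 4.0; COOH(120°)/OH(60°) gauche 2.9; COOH(120°)/CH2Cl(180°) gauche 3.8; tBu(240°)/CH2Cl(180°) gauche 7.3 → 18.0 kJ/mol.
OH at 120° (eclipsed): iPr(0°)/H(0°) eclipsed 9.1; COOH(120°)/OH(120°) eclipsed 10.2; tBu(240°)/CH2Cl(240°) eclipsed 21.6 → 40.9 kJ/mol.
OH at 180° (staggered): iPr(0°)/CH2Cl(300°) gauche 5.7; COOH(120°)/OH(180°) gauche 2.9; tBu(240°)/OH(180°) gauche 5.1; tBu(240°)/CH2Cl(300°) gauche 7.3 → 21.0 kJ/mol.
OH at 240° (eclipsed): iPr(0°)/CH2Cl(0°) eclipsed 15.0; COOH(120°)/H(120°) eclipsed 7.8; tBu(240°)/OH(240°) eclipsed 14.0 → 36.8 kJ/mol.
OH at 300° (staggered): iPr(0°)/OH(300°) gauche 4.0; iPr(0°)/CH2Cl(60°) gauche 5.7; COOH(120°)/CH2Cl(60°) gauche 3.8; tBu(240°)/OH(300°) gauche 5.1 → 18.6 kJ/mol.
The minimum (18.0 kJ/mol) occurs with OH at 60°.

60°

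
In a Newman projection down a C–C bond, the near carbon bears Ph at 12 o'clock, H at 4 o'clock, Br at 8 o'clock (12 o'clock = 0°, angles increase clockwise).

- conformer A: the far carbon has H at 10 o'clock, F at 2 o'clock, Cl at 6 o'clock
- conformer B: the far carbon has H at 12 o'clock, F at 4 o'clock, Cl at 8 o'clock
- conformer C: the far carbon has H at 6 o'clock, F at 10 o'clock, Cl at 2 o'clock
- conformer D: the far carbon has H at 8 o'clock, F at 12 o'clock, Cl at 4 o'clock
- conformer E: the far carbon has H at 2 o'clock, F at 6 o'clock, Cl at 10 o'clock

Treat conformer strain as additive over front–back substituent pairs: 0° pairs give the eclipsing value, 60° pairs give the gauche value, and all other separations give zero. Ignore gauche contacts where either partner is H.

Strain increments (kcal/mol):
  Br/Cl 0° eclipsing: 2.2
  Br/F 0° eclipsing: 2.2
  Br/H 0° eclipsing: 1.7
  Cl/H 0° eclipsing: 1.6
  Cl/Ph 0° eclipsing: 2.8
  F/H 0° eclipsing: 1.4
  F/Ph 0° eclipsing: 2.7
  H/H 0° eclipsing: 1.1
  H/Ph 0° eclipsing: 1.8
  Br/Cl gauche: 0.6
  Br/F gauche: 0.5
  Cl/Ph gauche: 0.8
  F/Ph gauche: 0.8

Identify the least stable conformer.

A (staggered): Ph(0°)/F(60°) gauche 0.8; Br(240°)/Cl(180°) gauche 0.6 → 1.4 kcal/mol.
B (eclipsed): Ph(0°)/H(0°) eclipsed 1.8; H(120°)/F(120°) eclipsed 1.4; Br(240°)/Cl(240°) eclipsed 2.2 → 5.4 kcal/mol.
C (staggered): Ph(0°)/F(300°) gauche 0.8; Ph(0°)/Cl(60°) gauche 0.8; Br(240°)/F(300°) gauche 0.5 → 2.1 kcal/mol.
D (eclipsed): Ph(0°)/F(0°) eclipsed 2.7; H(120°)/Cl(120°) eclipsed 1.6; Br(240°)/H(240°) eclipsed 1.7 → 6.0 kcal/mol.
E (staggered): Ph(0°)/Cl(300°) gauche 0.8; Br(240°)/F(180°) gauche 0.5; Br(240°)/Cl(300°) gauche 0.6 → 1.9 kcal/mol.
D has the highest total (6.0 kcal/mol).

D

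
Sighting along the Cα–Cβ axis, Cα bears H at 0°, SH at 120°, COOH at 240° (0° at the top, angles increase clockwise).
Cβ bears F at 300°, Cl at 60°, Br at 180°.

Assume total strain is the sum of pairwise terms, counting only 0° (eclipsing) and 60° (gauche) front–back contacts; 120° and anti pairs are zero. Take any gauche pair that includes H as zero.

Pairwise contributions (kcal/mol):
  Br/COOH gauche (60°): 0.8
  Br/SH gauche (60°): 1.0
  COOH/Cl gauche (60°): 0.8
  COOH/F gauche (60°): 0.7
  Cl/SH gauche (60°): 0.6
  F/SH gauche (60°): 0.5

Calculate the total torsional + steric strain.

3.1 kcal/mol

This conformer (staggered): SH(120°)/Cl(60°) gauche 0.6; SH(120°)/Br(180°) gauche 1.0; COOH(240°)/F(300°) gauche 0.7; COOH(240°)/Br(180°) gauche 0.8 → 3.1 kcal/mol.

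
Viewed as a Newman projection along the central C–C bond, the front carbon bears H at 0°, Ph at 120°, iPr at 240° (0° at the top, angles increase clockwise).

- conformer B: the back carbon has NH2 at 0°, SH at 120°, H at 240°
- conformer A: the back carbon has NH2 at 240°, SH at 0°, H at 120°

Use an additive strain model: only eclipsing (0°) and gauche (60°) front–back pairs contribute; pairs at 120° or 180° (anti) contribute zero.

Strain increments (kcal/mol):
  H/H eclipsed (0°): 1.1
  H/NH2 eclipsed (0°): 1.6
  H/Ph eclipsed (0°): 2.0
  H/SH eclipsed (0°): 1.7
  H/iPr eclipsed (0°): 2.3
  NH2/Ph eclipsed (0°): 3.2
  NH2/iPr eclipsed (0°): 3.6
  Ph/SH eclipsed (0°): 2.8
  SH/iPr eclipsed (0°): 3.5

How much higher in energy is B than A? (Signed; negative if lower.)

B (eclipsed): H–NH2 eclipsed, Ph–SH eclipsed, iPr–H eclipsed; 1.6 + 2.8 + 2.3 = 6.7 kcal/mol.
A (eclipsed): H–SH eclipsed, Ph–H eclipsed, iPr–NH2 eclipsed; 1.7 + 2.0 + 3.6 = 7.3 kcal/mol.
E(B) − E(A) = 6.7 − 7.3 = -0.6 kcal/mol.

-0.6 kcal/mol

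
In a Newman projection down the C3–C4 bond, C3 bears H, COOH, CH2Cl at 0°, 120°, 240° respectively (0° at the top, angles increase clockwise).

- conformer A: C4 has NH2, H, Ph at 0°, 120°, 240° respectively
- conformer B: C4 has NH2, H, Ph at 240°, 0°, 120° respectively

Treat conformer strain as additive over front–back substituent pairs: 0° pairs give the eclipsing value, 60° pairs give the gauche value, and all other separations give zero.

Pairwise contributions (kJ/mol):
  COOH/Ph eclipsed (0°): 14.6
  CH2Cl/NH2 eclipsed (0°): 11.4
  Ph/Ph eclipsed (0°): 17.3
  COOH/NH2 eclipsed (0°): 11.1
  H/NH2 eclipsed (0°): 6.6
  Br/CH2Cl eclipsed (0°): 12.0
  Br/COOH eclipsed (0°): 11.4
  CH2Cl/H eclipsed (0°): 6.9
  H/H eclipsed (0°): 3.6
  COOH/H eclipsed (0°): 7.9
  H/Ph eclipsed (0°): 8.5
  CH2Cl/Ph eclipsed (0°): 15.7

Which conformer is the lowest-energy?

B

A (eclipsed): H(0°)/NH2(0°) eclipsed 6.6; COOH(120°)/H(120°) eclipsed 7.9; CH2Cl(240°)/Ph(240°) eclipsed 15.7 → 30.2 kJ/mol.
B (eclipsed): H(0°)/H(0°) eclipsed 3.6; COOH(120°)/Ph(120°) eclipsed 14.6; CH2Cl(240°)/NH2(240°) eclipsed 11.4 → 29.6 kJ/mol.
B has the lowest total (29.6 kJ/mol).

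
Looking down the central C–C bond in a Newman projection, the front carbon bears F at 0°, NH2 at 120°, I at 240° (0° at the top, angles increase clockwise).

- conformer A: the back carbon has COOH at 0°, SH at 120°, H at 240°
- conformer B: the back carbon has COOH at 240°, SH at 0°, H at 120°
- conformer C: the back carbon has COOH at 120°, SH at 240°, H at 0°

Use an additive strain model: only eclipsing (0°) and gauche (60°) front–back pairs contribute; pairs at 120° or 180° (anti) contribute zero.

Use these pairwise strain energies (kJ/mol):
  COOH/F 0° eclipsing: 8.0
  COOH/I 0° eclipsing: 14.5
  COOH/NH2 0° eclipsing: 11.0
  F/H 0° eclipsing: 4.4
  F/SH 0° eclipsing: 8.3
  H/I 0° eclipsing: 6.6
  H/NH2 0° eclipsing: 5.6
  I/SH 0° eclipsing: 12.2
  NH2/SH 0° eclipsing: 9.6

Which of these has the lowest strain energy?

A (eclipsed): F(0°)/COOH(0°) eclipsed 8.0; NH2(120°)/SH(120°) eclipsed 9.6; I(240°)/H(240°) eclipsed 6.6 → 24.2 kJ/mol.
B (eclipsed): F(0°)/SH(0°) eclipsed 8.3; NH2(120°)/H(120°) eclipsed 5.6; I(240°)/COOH(240°) eclipsed 14.5 → 28.4 kJ/mol.
C (eclipsed): F(0°)/H(0°) eclipsed 4.4; NH2(120°)/COOH(120°) eclipsed 11.0; I(240°)/SH(240°) eclipsed 12.2 → 27.6 kJ/mol.
A has the lowest total (24.2 kJ/mol).

A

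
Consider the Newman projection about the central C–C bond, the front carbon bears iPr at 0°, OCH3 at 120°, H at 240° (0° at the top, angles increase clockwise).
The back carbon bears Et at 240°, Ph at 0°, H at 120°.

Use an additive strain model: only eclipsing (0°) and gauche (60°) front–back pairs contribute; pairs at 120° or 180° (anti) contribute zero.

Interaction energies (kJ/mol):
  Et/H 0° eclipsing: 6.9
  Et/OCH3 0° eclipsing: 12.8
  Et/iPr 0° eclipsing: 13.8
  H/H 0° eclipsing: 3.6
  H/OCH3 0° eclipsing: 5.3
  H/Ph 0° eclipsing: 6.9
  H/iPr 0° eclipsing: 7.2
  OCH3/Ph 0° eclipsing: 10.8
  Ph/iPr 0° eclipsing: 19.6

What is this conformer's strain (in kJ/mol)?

31.8 kJ/mol

This conformer (eclipsed): iPr(0°)/Ph(0°) eclipsed 19.6; OCH3(120°)/H(120°) eclipsed 5.3; H(240°)/Et(240°) eclipsed 6.9 → 31.8 kJ/mol.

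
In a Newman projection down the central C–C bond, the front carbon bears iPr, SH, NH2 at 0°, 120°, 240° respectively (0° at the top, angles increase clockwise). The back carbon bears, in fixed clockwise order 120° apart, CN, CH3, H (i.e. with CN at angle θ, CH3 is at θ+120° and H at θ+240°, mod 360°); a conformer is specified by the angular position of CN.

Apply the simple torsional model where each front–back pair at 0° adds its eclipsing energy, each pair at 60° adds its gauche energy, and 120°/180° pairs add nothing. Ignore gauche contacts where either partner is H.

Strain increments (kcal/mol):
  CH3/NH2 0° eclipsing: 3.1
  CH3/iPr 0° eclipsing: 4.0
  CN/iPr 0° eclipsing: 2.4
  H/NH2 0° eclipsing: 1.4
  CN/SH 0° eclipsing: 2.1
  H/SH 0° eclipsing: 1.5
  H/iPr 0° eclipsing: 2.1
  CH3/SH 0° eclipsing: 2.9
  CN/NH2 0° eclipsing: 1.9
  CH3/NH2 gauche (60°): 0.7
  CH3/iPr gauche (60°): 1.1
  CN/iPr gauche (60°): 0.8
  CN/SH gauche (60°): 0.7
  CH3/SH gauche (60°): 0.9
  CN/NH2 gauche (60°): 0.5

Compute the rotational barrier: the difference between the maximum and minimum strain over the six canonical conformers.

CN at 0° is eclipsed. iPr at 0° is eclipsed with CN at 0° (2.4); SH at 120° is eclipsed with CH3 at 120° (2.9); NH2 at 240° is eclipsed with H at 240° (1.4). Total 6.7 kcal/mol.
CN at 60° is staggered. iPr at 0° is gauche with CN at 60° (0.8); SH at 120° is gauche with CN at 60° (0.7); SH at 120° is gauche with CH3 at 180° (0.9); NH2 at 240° is gauche with CH3 at 180° (0.7). Total 3.1 kcal/mol.
CN at 120° is eclipsed. iPr at 0° is eclipsed with H at 0° (2.1); SH at 120° is eclipsed with CN at 120° (2.1); NH2 at 240° is eclipsed with CH3 at 240° (3.1). Total 7.3 kcal/mol.
CN at 180° is staggered. iPr at 0° is gauche with CH3 at 300° (1.1); SH at 120° is gauche with CN at 180° (0.7); NH2 at 240° is gauche with CN at 180° (0.5); NH2 at 240° is gauche with CH3 at 300° (0.7). Total 3.0 kcal/mol.
CN at 240° is eclipsed. iPr at 0° is eclipsed with CH3 at 0° (4.0); SH at 120° is eclipsed with H at 120° (1.5); NH2 at 240° is eclipsed with CN at 240° (1.9). Total 7.4 kcal/mol.
CN at 300° is staggered. iPr at 0° is gauche with CN at 300° (0.8); iPr at 0° is gauche with CH3 at 60° (1.1); SH at 120° is gauche with CH3 at 60° (0.9); NH2 at 240° is gauche with CN at 300° (0.5). Total 3.3 kcal/mol.
Max at 240° (7.4 kcal/mol), min at 180° (3.0 kcal/mol); barrier = 4.4 kcal/mol.

4.4 kcal/mol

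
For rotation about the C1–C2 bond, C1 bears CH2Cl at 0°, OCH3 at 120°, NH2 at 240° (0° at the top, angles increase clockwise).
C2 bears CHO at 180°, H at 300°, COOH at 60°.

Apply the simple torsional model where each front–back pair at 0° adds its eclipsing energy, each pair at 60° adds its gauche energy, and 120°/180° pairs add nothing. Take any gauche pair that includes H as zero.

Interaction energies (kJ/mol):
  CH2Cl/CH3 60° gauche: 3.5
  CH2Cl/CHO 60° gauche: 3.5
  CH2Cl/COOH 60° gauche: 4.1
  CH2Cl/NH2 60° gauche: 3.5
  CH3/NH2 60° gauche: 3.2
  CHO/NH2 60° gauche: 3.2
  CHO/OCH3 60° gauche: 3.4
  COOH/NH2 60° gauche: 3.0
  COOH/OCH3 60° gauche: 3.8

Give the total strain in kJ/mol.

This conformer (staggered): CH2Cl–COOH gauche, OCH3–CHO gauche, OCH3–COOH gauche, NH2–CHO gauche; 4.1 + 3.4 + 3.8 + 3.2 = 14.5 kJ/mol.

14.5 kJ/mol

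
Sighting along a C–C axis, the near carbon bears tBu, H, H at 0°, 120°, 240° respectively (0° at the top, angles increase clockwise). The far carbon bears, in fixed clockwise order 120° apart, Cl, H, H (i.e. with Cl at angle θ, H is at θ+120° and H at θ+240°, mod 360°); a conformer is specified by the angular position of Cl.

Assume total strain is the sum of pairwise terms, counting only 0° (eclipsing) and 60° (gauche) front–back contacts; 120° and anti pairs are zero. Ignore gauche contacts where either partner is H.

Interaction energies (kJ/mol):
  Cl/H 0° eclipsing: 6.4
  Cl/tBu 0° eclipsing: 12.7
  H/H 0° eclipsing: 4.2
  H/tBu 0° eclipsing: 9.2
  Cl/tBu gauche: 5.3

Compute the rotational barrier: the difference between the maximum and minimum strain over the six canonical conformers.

Cl at 0° (eclipsed): tBu(0°)/Cl(0°) eclipsed 12.7; H(120°)/H(120°) eclipsed 4.2; H(240°)/H(240°) eclipsed 4.2 → 21.1 kJ/mol.
Cl at 60° (staggered): tBu(0°)/Cl(60°) gauche 5.3 → 5.3 kJ/mol.
Cl at 120° (eclipsed): tBu(0°)/H(0°) eclipsed 9.2; H(120°)/Cl(120°) eclipsed 6.4; H(240°)/H(240°) eclipsed 4.2 → 19.8 kJ/mol.
Cl at 180° (staggered): no non-H gauche contacts → 0.0 kJ/mol.
Cl at 240° (eclipsed): tBu(0°)/H(0°) eclipsed 9.2; H(120°)/H(120°) eclipsed 4.2; H(240°)/Cl(240°) eclipsed 6.4 → 19.8 kJ/mol.
Cl at 300° (staggered): tBu(0°)/Cl(300°) gauche 5.3 → 5.3 kJ/mol.
Max at 0° (21.1 kJ/mol), min at 180° (0.0 kJ/mol); barrier = 21.1 kJ/mol.

21.1 kJ/mol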